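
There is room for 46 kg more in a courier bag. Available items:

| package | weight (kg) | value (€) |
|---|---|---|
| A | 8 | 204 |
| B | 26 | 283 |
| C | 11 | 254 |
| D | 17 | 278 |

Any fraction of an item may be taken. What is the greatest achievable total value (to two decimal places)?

844.85

Greedy by value/weight ratio, highest first.
Order: A (204/8=25.50) > C (254/11=23.09) > D (278/17=16.35) > B (283/26=10.88)
Fill: take A (8 @ 204) → take C (11 @ 254) → take D (17 @ 278) → take 10/26 of B → 108.85; 46/46 used.
Total value = 844.85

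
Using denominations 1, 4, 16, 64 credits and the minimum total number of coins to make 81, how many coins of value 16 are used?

81 − 1×64→17 − 1×16→1 − 1×1→0
Count of 16: 1

1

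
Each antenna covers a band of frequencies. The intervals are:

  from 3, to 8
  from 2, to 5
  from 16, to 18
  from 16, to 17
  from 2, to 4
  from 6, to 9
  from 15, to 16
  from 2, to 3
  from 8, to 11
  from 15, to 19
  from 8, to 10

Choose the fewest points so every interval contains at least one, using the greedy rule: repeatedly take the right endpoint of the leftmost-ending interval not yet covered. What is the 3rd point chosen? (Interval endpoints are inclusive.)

16

Sort by right endpoint; whenever an interval is uncovered, place a point at its right end.
Sorted: [2,3] [2,4] [2,5] [3,8] [6,9] [8,10] [8,11] [15,16] [16,17] [16,18] [15,19]
{[2,3],[2,4],[2,5],[3,8]} hit by 3; {[6,9],[8,10],[8,11]} hit by 9; {[15,16],[16,17],[16,18],[15,19]} hit by 16.
Points: 3, 9, 16 (3 total).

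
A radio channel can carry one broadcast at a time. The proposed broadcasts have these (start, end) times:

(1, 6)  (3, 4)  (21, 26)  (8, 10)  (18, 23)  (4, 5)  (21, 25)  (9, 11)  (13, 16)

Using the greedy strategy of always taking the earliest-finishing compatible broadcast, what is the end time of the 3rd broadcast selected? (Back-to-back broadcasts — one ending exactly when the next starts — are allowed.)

10

Order by finish time; keep every interval that doesn't clash with the previous kept one.
Sorted by end: (3,4)  (4,5)  (1,6)  (8,10)  (9,11)  (13,16)  (18,23)  (21,25)  (21,26)
take (3,4); take (4,5); take (8,10); take (13,16); take (18,23); skip (21,25).
Selected: (3,4) (4,5) (8,10) (13,16) (18,23)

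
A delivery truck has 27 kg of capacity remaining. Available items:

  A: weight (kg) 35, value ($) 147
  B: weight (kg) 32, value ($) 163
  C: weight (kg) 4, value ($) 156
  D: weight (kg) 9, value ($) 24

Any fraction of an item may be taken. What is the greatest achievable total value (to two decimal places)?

273.16

Greedy by value/weight ratio, highest first.
Ratios (sorted): C 39.00, B 5.09, A 4.20, D 2.67
take C (4 @ 156); take 23/32 of B → 117.16. Capacity used 27/27.
Total value = 273.16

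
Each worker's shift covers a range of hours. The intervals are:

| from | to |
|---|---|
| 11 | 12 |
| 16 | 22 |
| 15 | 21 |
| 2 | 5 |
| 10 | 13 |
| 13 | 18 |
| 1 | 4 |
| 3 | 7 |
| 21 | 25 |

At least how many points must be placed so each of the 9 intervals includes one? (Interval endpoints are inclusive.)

4

Process intervals by earliest right end; each time one isn't hit yet, stab at its right endpoint.
Sorted: [1,4] [2,5] [3,7] [11,12] [10,13] [13,18] [15,21] [16,22] [21,25]
{[1,4],[2,5],[3,7]} hit by 4; {[11,12],[10,13]} hit by 12; {[13,18],[15,21],[16,22]} hit by 18; {[21,25]} hit by 25.
Points: 4, 12, 18, 25 (4 total).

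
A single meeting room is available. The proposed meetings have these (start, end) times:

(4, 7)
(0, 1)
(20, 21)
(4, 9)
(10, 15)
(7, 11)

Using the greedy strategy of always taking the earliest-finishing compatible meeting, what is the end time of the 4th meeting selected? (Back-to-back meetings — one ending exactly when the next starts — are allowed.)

By end time: (0,1), (4,7), (4,9), (7,11), (10,15), (20,21).
Pick (0,1); next start ≥ 1 → (4,7); next start ≥ 7 → (7,11); next start ≥ 11 → (20,21).
Selected: (0,1) (4,7) (7,11) (20,21)

21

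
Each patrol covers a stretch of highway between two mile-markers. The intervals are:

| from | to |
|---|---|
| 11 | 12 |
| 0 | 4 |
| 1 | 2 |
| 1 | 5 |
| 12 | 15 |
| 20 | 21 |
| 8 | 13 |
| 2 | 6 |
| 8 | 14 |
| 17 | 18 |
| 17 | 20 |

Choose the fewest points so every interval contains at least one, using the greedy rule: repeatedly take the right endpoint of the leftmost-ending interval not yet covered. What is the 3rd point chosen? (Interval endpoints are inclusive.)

18

By right end: [1,2]  [0,4]  [1,5]  [2,6]  [11,12]  [8,13]  [8,14]  [12,15]  [17,18]  [17,20]  [20,21]
[1,2] uncovered → point at 2; [11,12] uncovered → point at 12; [17,18] uncovered → point at 18; [20,21] uncovered → point at 21.
Points: 2, 12, 18, 21 (4 total).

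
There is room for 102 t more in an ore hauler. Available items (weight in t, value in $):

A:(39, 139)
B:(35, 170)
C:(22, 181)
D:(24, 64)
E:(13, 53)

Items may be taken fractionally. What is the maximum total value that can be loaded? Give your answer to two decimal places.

518.05

Ratios (sorted): C 8.23, B 4.86, E 4.08, A 3.56, D 2.67
take C (22 @ 181); take B (35 @ 170); take E (13 @ 53); take 32/39 of A → 114.05. Capacity used 102/102.
Total value = 518.05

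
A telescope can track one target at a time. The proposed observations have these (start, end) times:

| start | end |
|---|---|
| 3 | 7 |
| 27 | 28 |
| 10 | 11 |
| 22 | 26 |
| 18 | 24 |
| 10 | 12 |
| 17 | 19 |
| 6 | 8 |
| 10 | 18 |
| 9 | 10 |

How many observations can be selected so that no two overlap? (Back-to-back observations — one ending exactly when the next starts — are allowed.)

6

Greedy by earliest finish: after sorting by end time, pick each interval compatible with the last pick.
By end time: (3,7), (6,8), (9,10), (10,11), (10,12), (10,18), (17,19), (18,24), (22,26), (27,28).
Pick (3,7); next start ≥ 7 → (9,10); next start ≥ 10 → (10,11); next start ≥ 11 → (17,19); next start ≥ 19 → (22,26); next start ≥ 26 → (27,28).
Selected 6 observations.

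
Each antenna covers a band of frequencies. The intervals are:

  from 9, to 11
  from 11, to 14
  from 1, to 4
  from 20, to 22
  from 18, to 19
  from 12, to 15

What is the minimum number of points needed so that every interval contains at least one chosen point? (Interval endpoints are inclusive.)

5

Sorted: [1,4] [9,11] [11,14] [12,15] [18,19] [20,22]
{[1,4]} hit by 4; {[9,11],[11,14]} hit by 11; {[12,15]} hit by 15; {[18,19]} hit by 19; {[20,22]} hit by 22.
Points: 4, 11, 15, 19, 22 (5 total).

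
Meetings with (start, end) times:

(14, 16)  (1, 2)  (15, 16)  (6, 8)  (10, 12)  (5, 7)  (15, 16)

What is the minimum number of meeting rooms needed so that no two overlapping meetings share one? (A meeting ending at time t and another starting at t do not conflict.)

Events (time:±→running): 1:+→1 2:-→0 5:+→1 6:+→2 7:-→1 8:-→0 10:+→1 12:-→0 14:+→1 15:+→2 15:+→3 … peak 3.

3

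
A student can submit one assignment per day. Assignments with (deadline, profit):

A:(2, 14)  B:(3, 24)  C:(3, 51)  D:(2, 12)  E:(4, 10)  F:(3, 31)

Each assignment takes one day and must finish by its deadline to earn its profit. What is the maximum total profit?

Take jobs in profit order; each goes to the latest open slot no later than its deadline.
By profit: C(d3,51), F(d3,31), B(d3,24), A(d2,14), D(d2,12), E(d4,10)
C→slot 3; F→slot 2; B→slot 1; A skipped; D skipped; E→slot 4.
Profit = 24 + 31 + 51 + 10 = 116

116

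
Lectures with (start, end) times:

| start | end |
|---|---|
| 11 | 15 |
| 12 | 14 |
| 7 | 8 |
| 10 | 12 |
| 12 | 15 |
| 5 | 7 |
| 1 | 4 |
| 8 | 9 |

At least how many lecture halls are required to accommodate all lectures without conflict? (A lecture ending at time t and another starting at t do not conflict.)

The answer is the maximum number of intervals overlapping at any instant.
Events (time:±→running): 1:+→1 4:-→0 5:+→1 7:-→0 7:+→1 8:-→0 8:+→1 9:-→0 10:+→1 11:+→2 12:-→1 12:+→2 12:+→3 … peak 3.

3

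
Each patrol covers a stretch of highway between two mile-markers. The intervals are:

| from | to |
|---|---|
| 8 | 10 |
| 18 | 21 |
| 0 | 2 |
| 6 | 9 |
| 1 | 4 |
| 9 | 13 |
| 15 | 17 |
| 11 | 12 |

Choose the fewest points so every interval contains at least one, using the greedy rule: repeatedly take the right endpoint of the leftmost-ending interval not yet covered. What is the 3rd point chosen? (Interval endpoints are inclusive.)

By right end: [0,2]  [1,4]  [6,9]  [8,10]  [11,12]  [9,13]  [15,17]  [18,21]
[0,2] uncovered → point at 2; [6,9] uncovered → point at 9; [11,12] uncovered → point at 12; [15,17] uncovered → point at 17; [18,21] uncovered → point at 21.
Points: 2, 9, 12, 17, 21 (5 total).

12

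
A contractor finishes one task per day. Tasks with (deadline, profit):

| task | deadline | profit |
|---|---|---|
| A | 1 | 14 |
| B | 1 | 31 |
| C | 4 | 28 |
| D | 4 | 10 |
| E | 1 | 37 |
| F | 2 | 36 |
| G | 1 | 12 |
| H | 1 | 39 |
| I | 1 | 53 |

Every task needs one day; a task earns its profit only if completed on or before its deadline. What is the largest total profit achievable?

By profit: I(d1,53), H(d1,39), E(d1,37), F(d2,36), B(d1,31), C(d4,28), A(d1,14), G(d1,12), D(d4,10)
I→slot 1; H skipped; E skipped; F→slot 2; B skipped; C→slot 4; A skipped; G skipped; D→slot 3.
Profit = 53 + 36 + 10 + 28 = 127

127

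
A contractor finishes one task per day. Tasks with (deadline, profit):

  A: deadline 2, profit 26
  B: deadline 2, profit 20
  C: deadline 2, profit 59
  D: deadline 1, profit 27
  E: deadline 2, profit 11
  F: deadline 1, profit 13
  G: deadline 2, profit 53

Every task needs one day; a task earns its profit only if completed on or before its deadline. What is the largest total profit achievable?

112

Sort by profit descending; place each in the latest free slot ≤ its deadline.
Profit order: C=59 G=53 D=27 A=26 B=20 F=13 E=11
Assign: C→slot 2, G→slot 1, D skipped, A skipped, B skipped, F skipped, E skipped.
Slots: [1:G] [2:C]
Profit = 53 + 59 = 112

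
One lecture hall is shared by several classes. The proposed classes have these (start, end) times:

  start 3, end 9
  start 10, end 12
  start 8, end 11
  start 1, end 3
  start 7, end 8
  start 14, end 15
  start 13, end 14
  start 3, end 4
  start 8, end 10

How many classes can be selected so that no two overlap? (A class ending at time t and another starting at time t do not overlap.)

Greedy by earliest finish: after sorting by end time, pick each interval compatible with the last pick.
By end time: (1,3), (3,4), (7,8), (3,9), (8,10), (8,11), (10,12), (13,14), (14,15).
Pick (1,3); next start ≥ 3 → (3,4); next start ≥ 4 → (7,8); next start ≥ 8 → (8,10); next start ≥ 10 → (10,12); next start ≥ 12 → (13,14); next start ≥ 14 → (14,15).
Selected 7 classes.

7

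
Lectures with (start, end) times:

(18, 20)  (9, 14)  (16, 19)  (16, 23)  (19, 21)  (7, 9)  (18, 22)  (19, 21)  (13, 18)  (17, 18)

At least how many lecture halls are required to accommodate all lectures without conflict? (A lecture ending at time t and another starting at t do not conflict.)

Events (time:±→running): 7:+→1 9:-→0 9:+→1 13:+→2 14:-→1 16:+→2 16:+→3 17:+→4 18:-→3 18:-→2 18:+→3 18:+→4 19:-→3 19:+→4 19:+→5 … peak 5.

5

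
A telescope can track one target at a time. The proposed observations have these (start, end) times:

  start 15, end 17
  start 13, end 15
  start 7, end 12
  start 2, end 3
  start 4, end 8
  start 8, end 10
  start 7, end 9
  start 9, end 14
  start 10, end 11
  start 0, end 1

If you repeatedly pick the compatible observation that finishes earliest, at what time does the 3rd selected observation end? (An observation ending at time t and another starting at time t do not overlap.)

8

By end time: (0,1), (2,3), (4,8), (7,9), (8,10), (10,11), (7,12), (9,14), (13,15), (15,17).
Pick (0,1); next start ≥ 1 → (2,3); next start ≥ 3 → (4,8); next start ≥ 8 → (8,10); next start ≥ 10 → (10,11); next start ≥ 11 → (13,15); next start ≥ 15 → (15,17).
Selected: (0,1) (2,3) (4,8) (8,10) (10,11) (13,15) (15,17)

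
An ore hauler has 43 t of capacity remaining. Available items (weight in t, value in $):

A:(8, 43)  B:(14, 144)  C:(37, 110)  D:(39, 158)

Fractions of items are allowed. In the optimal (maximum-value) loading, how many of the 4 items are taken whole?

Ratios (sorted): B 10.29, A 5.38, D 4.05, C 2.97
take B (14 @ 144); take A (8 @ 43); take 21/39 of D → 85.08. Capacity used 43/43.
2 item(s) taken whole; one partial (take 21/39 of D).

2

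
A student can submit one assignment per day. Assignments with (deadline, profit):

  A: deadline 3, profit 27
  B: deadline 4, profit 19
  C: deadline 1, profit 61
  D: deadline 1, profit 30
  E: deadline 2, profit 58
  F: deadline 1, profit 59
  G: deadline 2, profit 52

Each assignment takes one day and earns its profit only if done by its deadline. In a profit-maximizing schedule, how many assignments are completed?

4

By profit: C(d1,61), F(d1,59), E(d2,58), G(d2,52), D(d1,30), A(d3,27), B(d4,19)
C→slot 1; F skipped; E→slot 2; G skipped; D skipped; A→slot 3; B→slot 4.
4 of 7 scheduled.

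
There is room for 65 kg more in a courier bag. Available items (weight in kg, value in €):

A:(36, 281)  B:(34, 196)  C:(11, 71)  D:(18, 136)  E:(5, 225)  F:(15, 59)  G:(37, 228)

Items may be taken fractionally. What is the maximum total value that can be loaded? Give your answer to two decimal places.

Greedy by value/weight ratio, highest first.
Order: E (225/5=45.00) > A (281/36=7.81) > D (136/18=7.56) > C (71/11=6.45) > G (228/37=6.16) > B (196/34=5.76) > F (59/15=3.93)
Fill: take E (5 @ 225) → take A (36 @ 281) → take D (18 @ 136) → take 6/11 of C → 38.73; 65/65 used.
Total value = 680.73

680.73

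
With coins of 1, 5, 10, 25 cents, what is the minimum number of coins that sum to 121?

7

121 = 4×25 + 2×10 + 1×1
Total coins = 4 + 2 + 1 = 7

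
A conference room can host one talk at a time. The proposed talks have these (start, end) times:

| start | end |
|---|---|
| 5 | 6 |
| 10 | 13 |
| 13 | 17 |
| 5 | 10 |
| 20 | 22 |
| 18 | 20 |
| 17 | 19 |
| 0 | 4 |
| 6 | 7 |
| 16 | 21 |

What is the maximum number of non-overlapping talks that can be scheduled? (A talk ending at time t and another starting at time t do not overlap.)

Sorted by end: (0,4)  (5,6)  (6,7)  (5,10)  (10,13)  (13,17)  (17,19)  (18,20)  (16,21)  (20,22)
take (0,4); take (5,6); take (6,7); take (10,13); take (13,17); take (17,19); take (20,22).
Selected 7 talks.

7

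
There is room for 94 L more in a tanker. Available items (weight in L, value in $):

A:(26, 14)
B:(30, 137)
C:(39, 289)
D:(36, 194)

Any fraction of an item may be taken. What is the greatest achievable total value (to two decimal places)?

Order: C (289/39=7.41) > D (194/36=5.39) > B (137/30=4.57) > A (14/26=0.54)
Fill: take C (39 @ 289) → take D (36 @ 194) → take 19/30 of B → 86.77; 94/94 used.
Total value = 569.77

569.77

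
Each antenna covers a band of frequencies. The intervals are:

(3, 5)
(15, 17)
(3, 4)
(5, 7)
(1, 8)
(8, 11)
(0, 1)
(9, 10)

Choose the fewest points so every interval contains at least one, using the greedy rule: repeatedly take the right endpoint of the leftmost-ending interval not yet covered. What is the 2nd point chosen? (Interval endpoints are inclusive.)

Sort by right endpoint; whenever an interval is uncovered, place a point at its right end.
By right end: [0,1]  [3,4]  [3,5]  [5,7]  [1,8]  [9,10]  [8,11]  [15,17]
[0,1] uncovered → point at 1; [3,4] uncovered → point at 4; [5,7] uncovered → point at 7; [9,10] uncovered → point at 10; [15,17] uncovered → point at 17.
Points: 1, 4, 7, 10, 17 (5 total).

4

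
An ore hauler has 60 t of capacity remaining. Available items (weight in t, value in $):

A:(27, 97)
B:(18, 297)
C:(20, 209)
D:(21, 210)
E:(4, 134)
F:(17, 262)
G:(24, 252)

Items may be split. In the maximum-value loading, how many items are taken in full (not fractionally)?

Sort by value per unit weight and fill in that order.
Ratios (sorted): E 33.50, B 16.50, F 15.41, G 10.50, C 10.45, D 10.00, A 3.59
take E (4 @ 134); take B (18 @ 297); take F (17 @ 262); take 21/24 of G → 220.50. Capacity used 60/60.
3 item(s) taken whole; one partial (take 21/24 of G).

3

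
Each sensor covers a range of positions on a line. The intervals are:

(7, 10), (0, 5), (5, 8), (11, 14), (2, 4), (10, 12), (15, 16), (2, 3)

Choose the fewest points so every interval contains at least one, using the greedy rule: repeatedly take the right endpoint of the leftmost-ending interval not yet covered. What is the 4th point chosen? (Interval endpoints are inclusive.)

16

Sort by right endpoint; whenever an interval is uncovered, place a point at its right end.
By right end: [2,3]  [2,4]  [0,5]  [5,8]  [7,10]  [10,12]  [11,14]  [15,16]
[2,3] uncovered → point at 3; [5,8] uncovered → point at 8; [10,12] uncovered → point at 12; [15,16] uncovered → point at 16.
Points: 3, 8, 12, 16 (4 total).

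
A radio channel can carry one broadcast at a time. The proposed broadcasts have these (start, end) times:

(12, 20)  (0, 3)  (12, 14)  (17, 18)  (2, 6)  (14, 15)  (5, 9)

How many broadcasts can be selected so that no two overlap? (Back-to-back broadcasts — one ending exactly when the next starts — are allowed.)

Sort by end time and greedily take each interval whose start is ≥ the last chosen end.
By end time: (0,3), (2,6), (5,9), (12,14), (14,15), (17,18), (12,20).
Pick (0,3); next start ≥ 3 → (5,9); next start ≥ 9 → (12,14); next start ≥ 14 → (14,15); next start ≥ 15 → (17,18).
Selected 5 broadcasts.

5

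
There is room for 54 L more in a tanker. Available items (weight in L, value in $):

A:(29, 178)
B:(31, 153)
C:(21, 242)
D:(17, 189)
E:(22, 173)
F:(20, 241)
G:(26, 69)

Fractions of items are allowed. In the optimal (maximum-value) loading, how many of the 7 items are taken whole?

Order: F (241/20=12.05) > C (242/21=11.52) > D (189/17=11.12) > E (173/22=7.86) > A (178/29=6.14) > B (153/31=4.94) > G (69/26=2.65)
Fill: take F (20 @ 241) → take C (21 @ 242) → take 13/17 of D → 144.53; 54/54 used.
2 item(s) taken whole; one partial (take 13/17 of D).

2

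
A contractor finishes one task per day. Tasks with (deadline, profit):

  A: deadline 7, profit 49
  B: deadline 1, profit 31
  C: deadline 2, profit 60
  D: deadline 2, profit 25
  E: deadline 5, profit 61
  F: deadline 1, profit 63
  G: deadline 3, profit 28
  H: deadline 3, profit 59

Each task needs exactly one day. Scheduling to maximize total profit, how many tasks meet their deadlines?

5

Take jobs in profit order; each goes to the latest open slot no later than its deadline.
By profit: F(d1,63), E(d5,61), C(d2,60), H(d3,59), A(d7,49), B(d1,31), G(d3,28), D(d2,25)
F→slot 1; E→slot 5; C→slot 2; H→slot 3; A→slot 7; B skipped; G skipped; D skipped.
5 of 8 scheduled.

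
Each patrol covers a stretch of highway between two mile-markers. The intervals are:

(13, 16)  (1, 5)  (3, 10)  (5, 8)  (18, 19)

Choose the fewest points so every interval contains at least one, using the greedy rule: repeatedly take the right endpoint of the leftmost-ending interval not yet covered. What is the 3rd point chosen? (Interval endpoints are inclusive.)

Sorted: [1,5] [5,8] [3,10] [13,16] [18,19]
{[1,5],[5,8],[3,10]} hit by 5; {[13,16]} hit by 16; {[18,19]} hit by 19.
Points: 5, 16, 19 (3 total).

19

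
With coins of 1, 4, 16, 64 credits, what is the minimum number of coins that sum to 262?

7

262 − 4×64→6 − 1×4→2 − 2×1→0
Total coins = 4 + 1 + 2 = 7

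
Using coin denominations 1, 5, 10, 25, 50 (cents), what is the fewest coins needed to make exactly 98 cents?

7

98 = 1×50 + 1×25 + 2×10 + 3×1
Total coins = 1 + 1 + 2 + 3 = 7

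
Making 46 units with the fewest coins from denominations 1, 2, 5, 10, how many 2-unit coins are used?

Use the largest denomination that fits, subtract, and repeat.
46 = 4×10 + 1×5 + 1×1
Count of 2: 0

0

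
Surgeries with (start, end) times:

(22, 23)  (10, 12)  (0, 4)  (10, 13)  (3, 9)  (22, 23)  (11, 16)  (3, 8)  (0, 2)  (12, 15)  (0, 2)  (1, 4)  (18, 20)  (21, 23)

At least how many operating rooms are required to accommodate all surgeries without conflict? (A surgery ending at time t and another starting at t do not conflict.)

4

Count concurrent intervals with a sweep; the peak is the room count.
Events (time:±→running): 0:+→1 0:+→2 0:+→3 1:+→4 … peak 4.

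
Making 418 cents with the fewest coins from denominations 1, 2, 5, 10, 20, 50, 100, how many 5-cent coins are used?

1

418 = 4×100 + 1×10 + 1×5 + 1×2 + 1×1
Count of 5: 1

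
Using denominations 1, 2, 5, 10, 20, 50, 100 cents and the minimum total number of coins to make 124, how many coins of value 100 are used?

1

Greedy: take as many of the largest coin as possible, then repeat with the remainder.
124 = 1×100 + 1×20 + 2×2
Count of 100: 1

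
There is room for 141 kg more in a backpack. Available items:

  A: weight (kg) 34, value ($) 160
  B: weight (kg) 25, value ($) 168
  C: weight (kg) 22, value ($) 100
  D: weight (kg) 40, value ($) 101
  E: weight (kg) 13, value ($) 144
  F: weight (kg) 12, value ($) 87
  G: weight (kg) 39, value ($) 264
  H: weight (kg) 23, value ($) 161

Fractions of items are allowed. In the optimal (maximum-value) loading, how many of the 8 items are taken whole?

5

Greedy by value/weight ratio, highest first.
Ratios (sorted): E 11.08, F 7.25, H 7.00, G 6.77, B 6.72, A 4.71, C 4.55, D 2.52
take E (13 @ 144); take F (12 @ 87); take H (23 @ 161); take G (39 @ 264); take B (25 @ 168); take 29/34 of A → 136.47. Capacity used 141/141.
5 item(s) taken whole; one partial (take 29/34 of A).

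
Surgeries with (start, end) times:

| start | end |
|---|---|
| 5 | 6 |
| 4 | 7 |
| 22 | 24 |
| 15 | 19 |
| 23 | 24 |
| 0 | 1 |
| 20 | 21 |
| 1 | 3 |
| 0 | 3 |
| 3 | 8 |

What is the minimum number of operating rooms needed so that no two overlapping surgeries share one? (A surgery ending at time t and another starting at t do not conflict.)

3

The answer is the maximum number of intervals overlapping at any instant.
Events (time:±→running): 0:+→1 0:+→2 1:-→1 1:+→2 3:-→1 3:-→0 3:+→1 4:+→2 5:+→3 … peak 3.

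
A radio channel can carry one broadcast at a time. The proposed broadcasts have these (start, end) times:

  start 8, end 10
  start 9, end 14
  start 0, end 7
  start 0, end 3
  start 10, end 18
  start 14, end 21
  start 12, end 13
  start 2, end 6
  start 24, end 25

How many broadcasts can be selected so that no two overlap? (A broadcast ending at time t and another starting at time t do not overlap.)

5

By end time: (0,3), (2,6), (0,7), (8,10), (12,13), (9,14), (10,18), (14,21), (24,25).
Pick (0,3); next start ≥ 3 → (8,10); next start ≥ 10 → (12,13); next start ≥ 13 → (14,21); next start ≥ 21 → (24,25).
Selected 5 broadcasts.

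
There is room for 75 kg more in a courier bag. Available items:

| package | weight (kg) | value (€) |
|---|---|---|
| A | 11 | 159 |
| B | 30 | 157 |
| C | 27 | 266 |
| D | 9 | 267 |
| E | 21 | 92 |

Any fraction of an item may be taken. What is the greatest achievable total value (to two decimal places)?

838.53

Greedy by value/weight ratio, highest first.
Ratios (sorted): D 29.67, A 14.45, C 9.85, B 5.23, E 4.38
take D (9 @ 267); take A (11 @ 159); take C (27 @ 266); take 28/30 of B → 146.53. Capacity used 75/75.
Total value = 838.53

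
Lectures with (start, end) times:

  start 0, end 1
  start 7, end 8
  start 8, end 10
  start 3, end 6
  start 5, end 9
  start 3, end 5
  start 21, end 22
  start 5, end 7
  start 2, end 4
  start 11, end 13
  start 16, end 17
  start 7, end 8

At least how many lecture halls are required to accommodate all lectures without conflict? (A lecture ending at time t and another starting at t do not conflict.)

3

Count concurrent intervals with a sweep; the peak is the room count.
starts: [0, 2, 3, 3, 5, 5, 7, 7, 8, 11, 16, 21]
ends:   [1, 4, 5, 6, 7, 8, 8, 9, 10, 13, 17, 22]
s0→1 e1→0 s2→1 s3→2 s3→3  — peak 3.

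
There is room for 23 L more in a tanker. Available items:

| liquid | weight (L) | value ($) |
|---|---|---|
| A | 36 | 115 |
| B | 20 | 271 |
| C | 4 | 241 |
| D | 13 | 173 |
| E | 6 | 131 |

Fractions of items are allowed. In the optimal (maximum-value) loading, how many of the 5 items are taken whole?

Order: C (241/4=60.25) > E (131/6=21.83) > B (271/20=13.55) > D (173/13=13.31) > A (115/36=3.19)
Fill: take C (4 @ 241) → take E (6 @ 131) → take 13/20 of B → 176.15; 23/23 used.
2 item(s) taken whole; one partial (take 13/20 of B).

2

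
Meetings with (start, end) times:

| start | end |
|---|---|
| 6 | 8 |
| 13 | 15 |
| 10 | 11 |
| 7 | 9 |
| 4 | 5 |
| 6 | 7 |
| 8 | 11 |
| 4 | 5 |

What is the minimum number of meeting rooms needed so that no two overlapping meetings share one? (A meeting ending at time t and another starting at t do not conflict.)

The answer is the maximum number of intervals overlapping at any instant.
starts: [4, 4, 6, 6, 7, 8, 10, 13]
ends:   [5, 5, 7, 8, 9, 11, 11, 15]
s4→1 s4→2  — peak 2.

2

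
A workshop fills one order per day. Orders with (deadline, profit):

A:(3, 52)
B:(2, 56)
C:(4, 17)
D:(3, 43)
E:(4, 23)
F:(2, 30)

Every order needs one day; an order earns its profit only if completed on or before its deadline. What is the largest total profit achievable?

174

Profit order: B=56 A=52 D=43 F=30 E=23 C=17
Assign: B→slot 2, A→slot 3, D→slot 1, F skipped, E→slot 4, C skipped.
Slots: [1:D] [2:B] [3:A] [4:E]
Profit = 43 + 56 + 52 + 23 = 174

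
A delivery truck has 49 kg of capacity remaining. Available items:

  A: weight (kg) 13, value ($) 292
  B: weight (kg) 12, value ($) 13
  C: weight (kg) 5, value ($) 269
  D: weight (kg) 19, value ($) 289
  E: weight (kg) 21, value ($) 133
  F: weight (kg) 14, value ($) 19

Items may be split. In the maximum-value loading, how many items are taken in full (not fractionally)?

Order: C (269/5=53.80) > A (292/13=22.46) > D (289/19=15.21) > E (133/21=6.33) > F (19/14=1.36) > B (13/12=1.08)
Fill: take C (5 @ 269) → take A (13 @ 292) → take D (19 @ 289) → take 12/21 of E → 76.00; 49/49 used.
3 item(s) taken whole; one partial (take 12/21 of E).

3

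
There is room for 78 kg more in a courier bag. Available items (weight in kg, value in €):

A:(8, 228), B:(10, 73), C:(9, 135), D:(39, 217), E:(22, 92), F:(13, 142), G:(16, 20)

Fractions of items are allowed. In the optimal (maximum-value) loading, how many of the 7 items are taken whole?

Ratios (sorted): A 28.50, C 15.00, F 10.92, B 7.30, D 5.56, E 4.18, G 1.25
take A (8 @ 228); take C (9 @ 135); take F (13 @ 142); take B (10 @ 73); take 38/39 of D → 211.44. Capacity used 78/78.
4 item(s) taken whole; one partial (take 38/39 of D).

4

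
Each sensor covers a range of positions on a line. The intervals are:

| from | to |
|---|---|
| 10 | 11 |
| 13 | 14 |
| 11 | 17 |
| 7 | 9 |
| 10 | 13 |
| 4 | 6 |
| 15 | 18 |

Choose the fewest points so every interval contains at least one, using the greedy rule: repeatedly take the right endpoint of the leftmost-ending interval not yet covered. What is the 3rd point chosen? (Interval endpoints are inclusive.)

11

Sort by right endpoint; whenever an interval is uncovered, place a point at its right end.
Sorted: [4,6] [7,9] [10,11] [10,13] [13,14] [11,17] [15,18]
{[4,6]} hit by 6; {[7,9]} hit by 9; {[10,11],[10,13]} hit by 11; {[13,14],[11,17]} hit by 14; {[15,18]} hit by 18.
Points: 6, 9, 11, 14, 18 (5 total).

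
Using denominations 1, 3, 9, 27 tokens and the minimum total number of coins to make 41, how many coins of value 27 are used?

41 = 1×27 + 1×9 + 1×3 + 2×1
Count of 27: 1

1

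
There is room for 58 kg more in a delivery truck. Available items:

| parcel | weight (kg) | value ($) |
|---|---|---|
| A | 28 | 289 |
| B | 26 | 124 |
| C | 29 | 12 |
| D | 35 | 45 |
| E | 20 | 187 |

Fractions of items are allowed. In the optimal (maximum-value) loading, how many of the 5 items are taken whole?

Sort by value per unit weight and fill in that order.
Order: A (289/28=10.32) > E (187/20=9.35) > B (124/26=4.77) > D (45/35=1.29) > C (12/29=0.41)
Fill: take A (28 @ 289) → take E (20 @ 187) → take 10/26 of B → 47.69; 58/58 used.
2 item(s) taken whole; one partial (take 10/26 of B).

2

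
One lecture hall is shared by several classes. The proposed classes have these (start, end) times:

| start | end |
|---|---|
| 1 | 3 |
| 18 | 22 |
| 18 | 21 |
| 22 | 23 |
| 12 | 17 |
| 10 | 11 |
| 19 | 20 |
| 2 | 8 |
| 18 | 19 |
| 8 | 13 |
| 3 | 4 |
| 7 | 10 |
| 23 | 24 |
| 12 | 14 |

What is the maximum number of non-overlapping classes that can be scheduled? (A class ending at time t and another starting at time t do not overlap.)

Sorted by end: (1,3)  (3,4)  (2,8)  (7,10)  (10,11)  (8,13)  (12,14)  (12,17)  (18,19)  (19,20)  (18,21)  (18,22)  (22,23)  (23,24)
take (1,3); take (3,4); take (7,10); take (10,11); take (12,14); take (18,19); take (19,20); take (22,23); take (23,24).
Selected 9 classes.

9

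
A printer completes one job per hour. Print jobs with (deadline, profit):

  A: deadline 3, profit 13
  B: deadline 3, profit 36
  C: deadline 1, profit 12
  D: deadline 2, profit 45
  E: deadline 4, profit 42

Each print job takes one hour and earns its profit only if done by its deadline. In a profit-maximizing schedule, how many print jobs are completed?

4

Take jobs in profit order; each goes to the latest open slot no later than its deadline.
Profit order: D=45 E=42 B=36 A=13 C=12
Assign: D→slot 2, E→slot 4, B→slot 3, A→slot 1, C skipped.
Slots: [1:A] [2:D] [3:B] [4:E]
4 of 5 scheduled.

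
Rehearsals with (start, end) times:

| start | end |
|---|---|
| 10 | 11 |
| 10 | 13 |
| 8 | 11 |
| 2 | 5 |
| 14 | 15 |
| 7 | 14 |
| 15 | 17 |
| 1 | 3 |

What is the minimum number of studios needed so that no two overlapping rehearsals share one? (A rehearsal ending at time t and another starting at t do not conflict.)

The answer is the maximum number of intervals overlapping at any instant.
Events (time:±→running): 1:+→1 2:+→2 3:-→1 5:-→0 7:+→1 8:+→2 10:+→3 10:+→4 … peak 4.

4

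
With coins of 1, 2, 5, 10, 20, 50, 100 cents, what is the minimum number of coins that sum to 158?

158 − 1×100→58 − 1×50→8 − 1×5→3 − 1×2→1 − 1×1→0
Total coins = 1 + 1 + 1 + 1 + 1 = 5

5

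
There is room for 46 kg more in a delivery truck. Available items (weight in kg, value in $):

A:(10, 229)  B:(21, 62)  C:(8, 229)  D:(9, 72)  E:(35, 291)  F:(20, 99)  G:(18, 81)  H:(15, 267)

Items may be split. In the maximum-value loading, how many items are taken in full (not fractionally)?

Ratios (sorted): C 28.62, A 22.90, H 17.80, E 8.31, D 8.00, F 4.95, G 4.50, B 2.95
take C (8 @ 229); take A (10 @ 229); take H (15 @ 267); take 13/35 of E → 108.09. Capacity used 46/46.
3 item(s) taken whole; one partial (take 13/35 of E).

3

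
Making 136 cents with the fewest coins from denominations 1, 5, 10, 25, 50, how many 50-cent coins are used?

Greedy: take as many of the largest coin as possible, then repeat with the remainder.
136 − 2×50→36 − 1×25→11 − 1×10→1 − 1×1→0
Count of 50: 2

2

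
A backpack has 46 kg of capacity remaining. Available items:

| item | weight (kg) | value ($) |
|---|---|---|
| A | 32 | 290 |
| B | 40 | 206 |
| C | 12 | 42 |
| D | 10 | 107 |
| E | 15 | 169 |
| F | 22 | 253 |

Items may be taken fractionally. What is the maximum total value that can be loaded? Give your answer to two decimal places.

Greedy by value/weight ratio, highest first.
Order: F (253/22=11.50) > E (169/15=11.27) > D (107/10=10.70) > A (290/32=9.06) > B (206/40=5.15) > C (42/12=3.50)
Fill: take F (22 @ 253) → take E (15 @ 169) → take 9/10 of D → 96.30; 46/46 used.
Total value = 518.30

518.30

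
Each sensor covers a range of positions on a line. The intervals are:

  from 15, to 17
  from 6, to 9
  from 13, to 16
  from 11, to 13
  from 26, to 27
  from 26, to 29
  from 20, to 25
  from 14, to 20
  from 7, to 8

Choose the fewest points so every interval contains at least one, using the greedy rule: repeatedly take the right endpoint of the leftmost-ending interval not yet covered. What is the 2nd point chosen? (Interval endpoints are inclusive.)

Process intervals by earliest right end; each time one isn't hit yet, stab at its right endpoint.
By right end: [7,8]  [6,9]  [11,13]  [13,16]  [15,17]  [14,20]  [20,25]  [26,27]  [26,29]
[7,8] uncovered → point at 8; [11,13] uncovered → point at 13; [15,17] uncovered → point at 17; [20,25] uncovered → point at 25; [26,27] uncovered → point at 27.
Points: 8, 13, 17, 25, 27 (5 total).

13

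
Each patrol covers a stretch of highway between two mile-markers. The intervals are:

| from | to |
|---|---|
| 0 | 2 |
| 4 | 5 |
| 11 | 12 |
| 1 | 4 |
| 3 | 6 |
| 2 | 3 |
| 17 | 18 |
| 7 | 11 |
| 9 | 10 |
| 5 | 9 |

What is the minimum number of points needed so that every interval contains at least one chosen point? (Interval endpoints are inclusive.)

Sort by right endpoint; whenever an interval is uncovered, place a point at its right end.
Sorted: [0,2] [2,3] [1,4] [4,5] [3,6] [5,9] [9,10] [7,11] [11,12] [17,18]
{[0,2],[2,3],[1,4]} hit by 2; {[4,5],[3,6],[5,9]} hit by 5; {[9,10],[7,11]} hit by 10; {[11,12]} hit by 12; {[17,18]} hit by 18.
Points: 2, 5, 10, 12, 18 (5 total).

5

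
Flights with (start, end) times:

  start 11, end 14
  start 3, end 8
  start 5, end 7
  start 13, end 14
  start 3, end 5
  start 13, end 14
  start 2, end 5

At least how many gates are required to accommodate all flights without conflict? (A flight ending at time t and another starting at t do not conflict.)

3

starts: [2, 3, 3, 5, 11, 13, 13]
ends:   [5, 5, 7, 8, 14, 14, 14]
s2→1 s3→2 s3→3  — peak 3.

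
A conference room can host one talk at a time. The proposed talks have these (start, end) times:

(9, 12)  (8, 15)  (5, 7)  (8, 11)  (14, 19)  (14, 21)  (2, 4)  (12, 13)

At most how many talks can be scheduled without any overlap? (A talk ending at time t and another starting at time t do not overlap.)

5

Order by finish time; keep every interval that doesn't clash with the previous kept one.
Sorted by end: (2,4)  (5,7)  (8,11)  (9,12)  (12,13)  (8,15)  (14,19)  (14,21)
take (2,4); take (5,7); take (8,11); take (12,13); take (14,19).
Selected 5 talks.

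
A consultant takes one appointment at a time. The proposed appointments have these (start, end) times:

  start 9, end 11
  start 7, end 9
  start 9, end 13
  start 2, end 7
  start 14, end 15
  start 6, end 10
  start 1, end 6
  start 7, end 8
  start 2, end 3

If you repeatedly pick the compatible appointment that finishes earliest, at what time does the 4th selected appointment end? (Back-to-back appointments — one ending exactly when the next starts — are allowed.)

By end time: (2,3), (1,6), (2,7), (7,8), (7,9), (6,10), (9,11), (9,13), (14,15).
Pick (2,3); next start ≥ 3 → (7,8); next start ≥ 8 → (9,11); next start ≥ 11 → (14,15).
Selected: (2,3) (7,8) (9,11) (14,15)

15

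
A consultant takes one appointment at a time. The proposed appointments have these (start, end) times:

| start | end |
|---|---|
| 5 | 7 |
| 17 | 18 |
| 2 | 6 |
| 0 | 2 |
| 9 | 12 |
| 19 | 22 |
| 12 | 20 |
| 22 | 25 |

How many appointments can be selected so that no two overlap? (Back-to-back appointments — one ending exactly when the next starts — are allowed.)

6

Sort by end time and greedily take each interval whose start is ≥ the last chosen end.
By end time: (0,2), (2,6), (5,7), (9,12), (17,18), (12,20), (19,22), (22,25).
Pick (0,2); next start ≥ 2 → (2,6); next start ≥ 6 → (9,12); next start ≥ 12 → (17,18); next start ≥ 18 → (19,22); next start ≥ 22 → (22,25).
Selected 6 appointments.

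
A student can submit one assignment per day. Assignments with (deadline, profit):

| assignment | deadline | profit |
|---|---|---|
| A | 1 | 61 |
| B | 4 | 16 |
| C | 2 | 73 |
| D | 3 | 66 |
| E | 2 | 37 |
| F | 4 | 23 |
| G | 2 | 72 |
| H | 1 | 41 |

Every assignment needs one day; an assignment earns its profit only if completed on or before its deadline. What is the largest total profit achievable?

234

Take jobs in profit order; each goes to the latest open slot no later than its deadline.
By profit: C(d2,73), G(d2,72), D(d3,66), A(d1,61), H(d1,41), E(d2,37), F(d4,23), B(d4,16)
C→slot 2; G→slot 1; D→slot 3; A skipped; H skipped; E skipped; F→slot 4; B skipped.
Profit = 72 + 73 + 66 + 23 = 234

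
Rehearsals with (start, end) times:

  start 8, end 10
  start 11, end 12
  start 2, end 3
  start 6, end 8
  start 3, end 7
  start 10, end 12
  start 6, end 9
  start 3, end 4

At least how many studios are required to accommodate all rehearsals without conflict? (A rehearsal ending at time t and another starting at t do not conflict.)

Count concurrent intervals with a sweep; the peak is the room count.
Events (time:±→running): 2:+→1 3:-→0 3:+→1 3:+→2 4:-→1 6:+→2 6:+→3 … peak 3.

3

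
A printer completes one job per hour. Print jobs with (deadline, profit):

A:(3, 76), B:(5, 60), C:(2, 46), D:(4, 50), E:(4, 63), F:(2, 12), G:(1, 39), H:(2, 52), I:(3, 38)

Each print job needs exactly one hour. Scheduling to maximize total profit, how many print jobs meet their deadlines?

By profit: A(d3,76), E(d4,63), B(d5,60), H(d2,52), D(d4,50), C(d2,46), G(d1,39), I(d3,38), F(d2,12)
A→slot 3; E→slot 4; B→slot 5; H→slot 2; D→slot 1; C skipped; G skipped; I skipped; F skipped.
5 of 9 scheduled.

5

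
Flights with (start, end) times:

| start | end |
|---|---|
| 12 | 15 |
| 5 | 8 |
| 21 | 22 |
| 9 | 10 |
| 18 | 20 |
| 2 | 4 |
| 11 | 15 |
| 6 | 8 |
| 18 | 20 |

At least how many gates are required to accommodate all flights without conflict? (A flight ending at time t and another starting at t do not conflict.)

2

The answer is the maximum number of intervals overlapping at any instant.
Events (time:±→running): 2:+→1 4:-→0 5:+→1 6:+→2 … peak 2.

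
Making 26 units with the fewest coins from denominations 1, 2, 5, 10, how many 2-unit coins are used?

Use the largest denomination that fits, subtract, and repeat.
26 − 2×10→6 − 1×5→1 − 1×1→0
Count of 2: 0

0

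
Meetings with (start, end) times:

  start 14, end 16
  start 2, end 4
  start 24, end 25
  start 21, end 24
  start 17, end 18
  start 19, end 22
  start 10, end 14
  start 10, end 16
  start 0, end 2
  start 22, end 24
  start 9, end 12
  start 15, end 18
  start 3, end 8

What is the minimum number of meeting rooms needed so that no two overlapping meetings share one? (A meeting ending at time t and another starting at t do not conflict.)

The answer is the maximum number of intervals overlapping at any instant.
Events (time:±→running): 0:+→1 2:-→0 2:+→1 3:+→2 4:-→1 8:-→0 9:+→1 10:+→2 10:+→3 … peak 3.

3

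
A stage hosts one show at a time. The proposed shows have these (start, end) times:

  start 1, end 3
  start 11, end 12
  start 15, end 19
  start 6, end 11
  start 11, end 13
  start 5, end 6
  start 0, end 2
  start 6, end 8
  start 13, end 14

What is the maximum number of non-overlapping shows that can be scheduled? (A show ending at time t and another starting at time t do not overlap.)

6

Greedy by earliest finish: after sorting by end time, pick each interval compatible with the last pick.
By end time: (0,2), (1,3), (5,6), (6,8), (6,11), (11,12), (11,13), (13,14), (15,19).
Pick (0,2); next start ≥ 2 → (5,6); next start ≥ 6 → (6,8); next start ≥ 8 → (11,12); next start ≥ 12 → (13,14); next start ≥ 14 → (15,19).
Selected 6 shows.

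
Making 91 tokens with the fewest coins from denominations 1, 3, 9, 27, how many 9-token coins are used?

Use the largest denomination that fits, subtract, and repeat.
91 − 3×27→10 − 1×9→1 − 1×1→0
Count of 9: 1

1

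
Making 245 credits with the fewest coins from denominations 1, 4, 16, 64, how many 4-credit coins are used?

245 − 3×64→53 − 3×16→5 − 1×4→1 − 1×1→0
Count of 4: 1

1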